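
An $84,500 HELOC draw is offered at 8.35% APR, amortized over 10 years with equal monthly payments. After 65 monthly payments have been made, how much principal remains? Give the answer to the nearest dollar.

$47,433

With monthly rate i = 8.35%/12 = 0.0069583, the balance after k of n payments is P · [(1+i)^n − (1+i)^k] / [(1+i)^n − 1].
(1+0.0069583)^120 = 2.29815885 and (1+0.0069583)^65 = 1.56945014, so the balance is 84,500 × (2.29815885 − 1.56945014) / (2.29815885 − 1) = $47,433.24.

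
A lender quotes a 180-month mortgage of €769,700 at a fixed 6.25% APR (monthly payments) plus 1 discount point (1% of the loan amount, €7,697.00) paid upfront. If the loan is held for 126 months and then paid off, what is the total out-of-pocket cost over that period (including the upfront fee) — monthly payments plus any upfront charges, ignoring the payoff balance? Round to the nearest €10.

€839,240

At 6.25% the monthly rate is 0.0052083, so the payment is 769,700 × 0.0052083 / (1 − 1.0052083^−180) = €6,599.58.
Total outlay = 126 × €6,599.58 + €7,697.00 = €839,244.08.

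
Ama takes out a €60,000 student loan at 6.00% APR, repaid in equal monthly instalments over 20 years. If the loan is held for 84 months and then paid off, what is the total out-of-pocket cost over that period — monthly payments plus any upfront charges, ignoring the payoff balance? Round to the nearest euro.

Monthly rate = 6%/12 = 0.0050000; payment = 60,000 × 0.0050000 / (1 − (1+0.0050000)^−240) = €429.86.
Total outlay = 84 × €429.86 = €36,108.24.

€36,108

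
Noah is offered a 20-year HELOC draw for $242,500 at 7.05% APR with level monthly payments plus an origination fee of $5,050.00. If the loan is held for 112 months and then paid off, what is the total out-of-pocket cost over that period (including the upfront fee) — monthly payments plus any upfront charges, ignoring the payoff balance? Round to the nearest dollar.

At 7.05% the monthly rate is 0.0058750, so the payment is 242,500 × 0.0058750 / (1 − 1.0058750^−240) = $1,887.38.
Total outlay = 112 × $1,887.38 + $5,050.00 = $216,436.56.

$216,437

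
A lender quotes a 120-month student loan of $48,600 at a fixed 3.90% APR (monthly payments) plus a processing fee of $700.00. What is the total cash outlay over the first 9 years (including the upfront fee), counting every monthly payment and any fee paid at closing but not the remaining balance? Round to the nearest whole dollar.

$53,592

At 3.90% the monthly rate is 0.0032500, so the payment is 48,600 × 0.0032500 / (1 − 1.0032500^−120) = $489.74.
Total outlay = 108 × $489.74 + $700.00 = $53,591.92.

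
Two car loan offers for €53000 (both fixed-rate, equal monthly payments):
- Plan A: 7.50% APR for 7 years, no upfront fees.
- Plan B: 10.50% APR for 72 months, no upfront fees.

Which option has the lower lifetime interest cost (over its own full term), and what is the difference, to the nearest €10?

Plan A by €3,370

Plan A: monthly rate = 7.5%/12 = 0.0062500; payment = 53,000 × 0.0062500 / (1 − (1+0.0062500)^−84) = €812.93.
Total interest on Plan A = 84 × €812.93 − €53,000 = €15,286.12.
Plan B: at 10.50% the monthly rate is 0.0087500, so the payment is 53,000 × 0.0087500 / (1 − 1.0087500^−72) = €995.29.
Total interest on Plan B = 72 × €995.29 − €53,000 = €18,660.88.
Plan A is lower by €3,374.76.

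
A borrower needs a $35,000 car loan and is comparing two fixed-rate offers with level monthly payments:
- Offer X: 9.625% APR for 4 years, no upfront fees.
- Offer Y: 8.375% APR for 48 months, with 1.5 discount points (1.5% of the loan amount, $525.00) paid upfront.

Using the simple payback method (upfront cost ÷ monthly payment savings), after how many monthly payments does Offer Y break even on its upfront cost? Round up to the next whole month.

26 months

Offer X: at 9.625% the monthly rate is 0.0080208, so the payment is 35,000 × 0.0080208 / (1 − 1.0080208^−48) = $881.40.
Offer Y: at 8.375% the monthly rate is 0.0069792, so the payment is 35,000 × 0.0069792 / (1 − 1.0069792^−48) = $860.63.
Monthly savings = $881.40 − $860.63 = $20.77.
Break-even = $525.00 / $20.77 = 25.28 → 26 months.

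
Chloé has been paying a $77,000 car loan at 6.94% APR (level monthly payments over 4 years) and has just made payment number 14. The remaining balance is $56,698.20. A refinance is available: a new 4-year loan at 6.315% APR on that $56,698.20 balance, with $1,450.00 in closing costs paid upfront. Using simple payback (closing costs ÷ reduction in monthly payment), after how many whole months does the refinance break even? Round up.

Current payment = 77,000 × 6.94%/12 / (1 − (1+0.0057833)^−48) = $1,841.72.
Refinanced payment = 56,698.20 × 0.0052625 / (1 − (1+0.0052625)^−48) = $1,339.76.
Monthly savings = $1,841.72 − $1,339.76 = $501.96.
Break-even = $1,450.00 / $501.96 = 2.89 → 3 months.

3 months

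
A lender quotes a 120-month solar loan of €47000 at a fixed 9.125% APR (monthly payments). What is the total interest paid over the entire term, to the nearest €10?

At 9.125% the monthly rate is 0.0076042, so the payment is 47,000 × 0.0076042 / (1 − 1.0076042^−120) = €598.56.
Total paid = 120 × €598.56 = €71,827.20; interest = €71,827.20 − €47,000 = €24,827.20.

€24,830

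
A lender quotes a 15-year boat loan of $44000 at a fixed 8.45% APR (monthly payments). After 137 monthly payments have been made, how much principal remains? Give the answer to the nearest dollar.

$15,979

With monthly rate i = 8.45%/12 = 0.0070417, the balance after k of n payments is P · [(1+i)^n − (1+i)^k] / [(1+i)^n − 1].
(1+0.0070417)^180 = 3.53621938 and (1+0.0070417)^137 = 2.61516611, so the balance is 44,000 × (3.53621938 − 2.61516611) / (3.53621938 − 1) = $15,979.04.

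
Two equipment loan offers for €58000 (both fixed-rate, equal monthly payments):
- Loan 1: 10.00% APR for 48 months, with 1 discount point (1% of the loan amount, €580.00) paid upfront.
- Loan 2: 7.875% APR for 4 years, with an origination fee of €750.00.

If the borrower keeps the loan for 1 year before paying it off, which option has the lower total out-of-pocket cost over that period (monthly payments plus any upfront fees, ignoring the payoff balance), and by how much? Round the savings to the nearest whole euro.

Loan 2 by €532

Loan 1: at 10.00% the monthly rate is 0.0083333, so the payment is 58,000 × 0.0083333 / (1 − 1.0083333^−48) = €1,471.03.
Loan 2: at 7.875% the monthly rate is 0.0065625, so the payment is 58,000 × 0.0065625 / (1 − 1.0065625^−48) = €1,412.55.
Over 12 months: Loan 1 costs 12 × €1,471.03 + €580.00 = €18,232.36; Loan 2 costs 12 × €1,412.55 + €750.00 = €17,700.60.
Loan 2 is cheaper by €18,232.36 − €17,700.60 = €531.76.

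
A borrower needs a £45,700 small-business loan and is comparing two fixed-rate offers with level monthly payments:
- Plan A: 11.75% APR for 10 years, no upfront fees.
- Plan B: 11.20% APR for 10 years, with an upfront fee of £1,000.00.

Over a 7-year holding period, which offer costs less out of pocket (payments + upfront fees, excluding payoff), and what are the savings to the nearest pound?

Plan B by £207

Plan A: monthly rate = 11.75%/12 = 0.0097917; payment = 45,700 × 0.0097917 / (1 − (1+0.0097917)^−120) = £649.07.
Plan B: monthly rate = 11.2%/12 = 0.0093333; payment = 45,700 × 0.0093333 / (1 − (1+0.0093333)^−120) = £634.70.
Over 84 months: Plan A costs 84 × £649.07 = £54,521.88; Plan B costs 84 × £634.70 + £1,000.00 = £54,314.80.
Plan B is cheaper by £54,521.88 − £54,314.80 = £207.08.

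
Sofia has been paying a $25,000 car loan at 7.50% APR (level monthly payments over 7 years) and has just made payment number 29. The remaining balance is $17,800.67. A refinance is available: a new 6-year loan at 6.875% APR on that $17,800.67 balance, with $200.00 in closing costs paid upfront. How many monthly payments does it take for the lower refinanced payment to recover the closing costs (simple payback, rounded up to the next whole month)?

3 months

Current payment = 25,000 × 7.5%/12 / (1 − (1+0.0062500)^−84) = $383.46.
Refinanced payment = 17,800.67 × 0.0057292 / (1 − (1+0.0057292)^−72) = $302.42.
Monthly savings = $383.46 − $302.42 = $81.04.
Break-even = $200.00 / $81.04 = 2.47 → 3 months.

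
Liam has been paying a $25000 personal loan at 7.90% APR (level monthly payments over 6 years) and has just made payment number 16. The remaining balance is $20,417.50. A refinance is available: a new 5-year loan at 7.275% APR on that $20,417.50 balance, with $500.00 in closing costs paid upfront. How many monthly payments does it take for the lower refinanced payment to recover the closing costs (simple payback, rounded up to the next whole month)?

17 months

Current payment = 25,000 × 7.9%/12 / (1 − (1+0.0065833)^−72) = $437.11.
Refinanced payment = 20,417.50 × 0.0060625 / (1 − (1+0.0060625)^−60) = $406.95.
Monthly savings = $437.11 − $406.95 = $30.16.
Break-even = $500.00 / $30.16 = 16.58 → 17 months.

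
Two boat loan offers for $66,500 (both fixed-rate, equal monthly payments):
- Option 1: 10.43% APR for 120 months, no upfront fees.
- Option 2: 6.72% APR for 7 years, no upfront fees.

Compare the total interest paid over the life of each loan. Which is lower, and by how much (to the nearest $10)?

Option 1: monthly rate = 10.43%/12 = 0.0086917; payment = 66,500 × 0.0086917 / (1 − (1+0.0086917)^−120) = $894.71.
Total interest on Option 1 = 120 × $894.71 − $66,500 = $40,865.20.
Option 2: monthly rate = 6.72%/12 = 0.0056000; payment = 66,500 × 0.0056000 / (1 − (1+0.0056000)^−84) = $994.59.
Total interest on Option 2 = 84 × $994.59 − $66,500 = $17,045.56.
Option 2 is lower by $23,819.64.

Option 2 by $23,820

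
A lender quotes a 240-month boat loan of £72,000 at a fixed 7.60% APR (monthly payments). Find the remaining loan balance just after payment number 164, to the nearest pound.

With monthly rate i = 7.6%/12 = 0.0063333, the balance after k of n payments is P · [(1+i)^n − (1+i)^k] / [(1+i)^n − 1].
(1+0.0063333)^240 = 4.55036247 and (1+0.0063333)^164 = 2.81620822, so the balance is 72,000 × (4.55036247 − 2.81620822) / (4.55036247 − 1) = £35,167.99.

£35,168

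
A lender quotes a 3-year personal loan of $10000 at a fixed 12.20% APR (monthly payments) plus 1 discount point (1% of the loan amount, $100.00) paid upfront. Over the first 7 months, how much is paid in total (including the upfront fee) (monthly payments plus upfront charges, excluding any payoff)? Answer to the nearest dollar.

Monthly rate = 12.2%/12 = 0.0101667; payment = 10,000 × 0.0101667 / (1 − (1+0.0101667)^−36) = $333.10.
Total outlay = 7 × $333.10 + $100.00 = $2,431.70.

$2,432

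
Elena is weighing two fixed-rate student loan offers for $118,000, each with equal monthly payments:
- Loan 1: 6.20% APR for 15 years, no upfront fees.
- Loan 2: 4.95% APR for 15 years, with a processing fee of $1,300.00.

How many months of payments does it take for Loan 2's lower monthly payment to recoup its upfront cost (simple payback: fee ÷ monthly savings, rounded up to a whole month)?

Loan 1: at 6.20% the monthly rate is 0.0051667, so the payment is 118,000 × 0.0051667 / (1 − 1.0051667^−180) = $1,008.55.
Loan 2: monthly rate = 4.95%/12 = 0.0041250; payment = 118,000 × 0.0041250 / (1 − (1+0.0041250)^−180) = $930.07.
Monthly savings = $1,008.55 − $930.07 = $78.48.
Break-even = $1,300.00 / $78.48 = 16.56 → 17 months.

17 months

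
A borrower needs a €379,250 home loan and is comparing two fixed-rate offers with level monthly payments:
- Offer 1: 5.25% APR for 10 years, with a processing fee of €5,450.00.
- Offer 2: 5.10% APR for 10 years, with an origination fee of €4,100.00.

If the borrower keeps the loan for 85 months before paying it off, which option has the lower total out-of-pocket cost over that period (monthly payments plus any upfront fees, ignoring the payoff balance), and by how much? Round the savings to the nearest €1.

Offer 1: monthly rate = 5.25%/12 = 0.0043750; payment = 379,250 × 0.0043750 / (1 − (1+0.0043750)^−120) = €4,069.04.
Offer 2: monthly rate = 5.1%/12 = 0.0042500; payment = 379,250 × 0.0042500 / (1 − (1+0.0042500)^−120) = €4,041.10.
Over 85 months: Offer 1 costs 85 × €4,069.04 + €5,450.00 = €351,318.40; Offer 2 costs 85 × €4,041.10 + €4,100.00 = €347,593.50.
Offer 2 is cheaper by €351,318.40 − €347,593.50 = €3,724.90.

Offer 2 by €3,725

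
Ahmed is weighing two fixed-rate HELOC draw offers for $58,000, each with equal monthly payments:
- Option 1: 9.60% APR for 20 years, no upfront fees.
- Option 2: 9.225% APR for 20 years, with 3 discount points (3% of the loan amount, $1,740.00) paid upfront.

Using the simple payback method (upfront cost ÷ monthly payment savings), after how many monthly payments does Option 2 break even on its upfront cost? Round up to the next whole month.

Option 1: monthly rate = 9.6%/12 = 0.0080000; payment = 58,000 × 0.0080000 / (1 − (1+0.0080000)^−240) = $544.43.
Option 2: at 9.225% the monthly rate is 0.0076875, so the payment is 58,000 × 0.0076875 / (1 − 1.0076875^−240) = $530.26.
Monthly savings = $544.43 − $530.26 = $14.17.
Break-even = $1,740.00 / $14.17 = 122.79 → 123 months.

123 months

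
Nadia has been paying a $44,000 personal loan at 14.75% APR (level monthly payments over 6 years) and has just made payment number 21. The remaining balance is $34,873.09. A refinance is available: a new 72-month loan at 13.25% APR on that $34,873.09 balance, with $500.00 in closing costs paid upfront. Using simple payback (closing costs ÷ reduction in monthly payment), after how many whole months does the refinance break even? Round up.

Current payment = 44,000 × 14.75%/12 / (1 − (1+0.0122917)^−72) = $924.42.
Refinanced payment = 34,873.09 × 0.0110417 / (1 − (1+0.0110417)^−72) = $704.66.
Monthly savings = $924.42 − $704.66 = $219.76.
Break-even = $500.00 / $219.76 = 2.28 → 3 months.

3 months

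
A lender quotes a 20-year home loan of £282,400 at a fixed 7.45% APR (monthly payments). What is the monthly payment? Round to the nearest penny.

At 7.45% the monthly rate is 0.0062083, so the payment is 282,400 × 0.0062083 / (1 − 1.0062083^−240) = £2,266.37.

£2,266.37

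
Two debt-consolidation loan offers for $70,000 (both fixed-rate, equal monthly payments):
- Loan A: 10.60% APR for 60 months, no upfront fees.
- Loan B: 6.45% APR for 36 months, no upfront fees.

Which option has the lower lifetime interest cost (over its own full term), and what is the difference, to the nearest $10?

Loan B by $13,300

Loan A: monthly rate = 10.6%/12 = 0.0088333; payment = 70,000 × 0.0088333 / (1 − (1+0.0088333)^−60) = $1,508.04.
Total interest on Loan A = 60 × $1,508.04 − $70,000 = $20,482.40.
Loan B: at 6.45% the monthly rate is 0.0053750, so the payment is 70,000 × 0.0053750 / (1 − 1.0053750^−36) = $2,143.84.
Total interest on Loan B = 36 × $2,143.84 − $70,000 = $7,178.24.
Loan B is lower by $13,304.16.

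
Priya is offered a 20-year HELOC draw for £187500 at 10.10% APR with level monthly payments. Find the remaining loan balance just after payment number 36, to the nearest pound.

With monthly rate i = 10.1%/12 = 0.0084167, the balance after k of n payments is P · [(1+i)^n − (1+i)^k] / [(1+i)^n − 1].
(1+0.0084167)^240 = 7.47486880 and (1+0.0084167)^36 = 1.35219877, so the balance is 187,500 × (7.47486880 − 1.35219877) / (7.47486880 − 1) = £177,300.99.

£177,301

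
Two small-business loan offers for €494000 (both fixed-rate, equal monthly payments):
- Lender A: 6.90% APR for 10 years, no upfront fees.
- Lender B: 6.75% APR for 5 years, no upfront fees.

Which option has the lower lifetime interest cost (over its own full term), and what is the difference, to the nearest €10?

Lender A: at 6.90% the monthly rate is 0.0057500, so the payment is 494,000 × 0.0057500 / (1 − 1.0057500^−120) = €5,710.33.
Total interest on Lender A = 120 × €5,710.33 − €494,000 = €191,239.60.
Lender B: at 6.75% the monthly rate is 0.0056250, so the payment is 494,000 × 0.0056250 / (1 − 1.0056250^−60) = €9,723.63.
Total interest on Lender B = 60 × €9,723.63 − €494,000 = €89,417.80.
Lender B is lower by €101,821.80.

Lender B by €101,820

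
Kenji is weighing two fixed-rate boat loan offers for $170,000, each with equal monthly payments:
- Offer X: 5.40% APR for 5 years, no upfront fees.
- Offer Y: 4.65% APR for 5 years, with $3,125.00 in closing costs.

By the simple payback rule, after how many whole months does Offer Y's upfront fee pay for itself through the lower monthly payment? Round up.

Offer X: at 5.40% the monthly rate is 0.0045000, so the payment is 170,000 × 0.0045000 / (1 − 1.0045000^−60) = $3,239.36.
Offer Y: monthly rate = 4.65%/12 = 0.0038750; payment = 170,000 × 0.0038750 / (1 − (1+0.0038750)^−60) = $3,180.92.
Monthly savings = $3,239.36 − $3,180.92 = $58.44.
Break-even = $3,125.00 / $58.44 = 53.47 → 54 months.

54 months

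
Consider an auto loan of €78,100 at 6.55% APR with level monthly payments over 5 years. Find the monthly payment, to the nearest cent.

Monthly rate = 6.55%/12 = 0.0054583; payment = 78,100 × 0.0054583 / (1 − (1+0.0054583)^−60) = €1,529.95.

€1,529.95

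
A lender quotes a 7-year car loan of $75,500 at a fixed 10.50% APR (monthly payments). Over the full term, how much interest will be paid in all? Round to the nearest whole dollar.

$31,430

Monthly rate = 10.5%/12 = 0.0087500; payment = 75,500 × 0.0087500 / (1 − (1+0.0087500)^−84) = $1,272.98.
Total paid = 84 × $1,272.98 = $106,930.32; interest = $106,930.32 − $75,500 = $31,430.32.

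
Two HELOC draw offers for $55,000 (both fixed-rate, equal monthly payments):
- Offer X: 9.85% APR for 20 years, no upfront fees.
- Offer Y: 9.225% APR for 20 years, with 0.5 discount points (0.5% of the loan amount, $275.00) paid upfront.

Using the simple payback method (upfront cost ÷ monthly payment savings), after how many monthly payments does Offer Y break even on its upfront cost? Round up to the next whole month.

Offer X: at 9.85% the monthly rate is 0.0082083, so the payment is 55,000 × 0.0082083 / (1 − 1.0082083^−240) = $525.31.
Offer Y: monthly rate = 9.225%/12 = 0.0076875; payment = 55,000 × 0.0076875 / (1 − (1+0.0076875)^−240) = $502.84.
Monthly savings = $525.31 − $502.84 = $22.47.
Break-even = $275.00 / $22.47 = 12.24 → 13 months.

13 months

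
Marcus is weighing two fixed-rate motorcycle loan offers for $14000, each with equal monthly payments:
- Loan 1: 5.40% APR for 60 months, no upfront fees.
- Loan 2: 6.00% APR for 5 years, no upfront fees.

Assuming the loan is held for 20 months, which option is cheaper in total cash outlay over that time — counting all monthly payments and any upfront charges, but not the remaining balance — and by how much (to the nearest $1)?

Loan 1: at 5.40% the monthly rate is 0.0045000, so the payment is 14,000 × 0.0045000 / (1 − 1.0045000^−60) = $266.77.
Loan 2: at 6.00% the monthly rate is 0.0050000, so the payment is 14,000 × 0.0050000 / (1 − 1.0050000^−60) = $270.66.
Over 20 months: Loan 1 costs 20 × $266.77 = $5,335.40; Loan 2 costs 20 × $270.66 = $5,413.20.
Loan 1 is cheaper by $5,413.20 − $5,335.40 = $77.80.

Loan 1 by $78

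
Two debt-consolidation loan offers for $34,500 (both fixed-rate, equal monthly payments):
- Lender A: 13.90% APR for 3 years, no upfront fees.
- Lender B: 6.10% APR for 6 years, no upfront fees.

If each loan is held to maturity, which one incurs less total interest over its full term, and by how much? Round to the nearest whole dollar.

Lender B by $1,104

Lender A: monthly rate = 13.9%/12 = 0.0115833; payment = 34,500 × 0.0115833 / (1 − (1+0.0115833)^−36) = $1,177.45.
Total interest on Lender A = 36 × $1,177.45 − $34,500 = $7,888.20.
Lender B: at 6.10% the monthly rate is 0.0050833, so the payment is 34,500 × 0.0050833 / (1 − 1.0050833^−72) = $573.39.
Total interest on Lender B = 72 × $573.39 − $34,500 = $6,784.08.
Lender B is lower by $1,104.12.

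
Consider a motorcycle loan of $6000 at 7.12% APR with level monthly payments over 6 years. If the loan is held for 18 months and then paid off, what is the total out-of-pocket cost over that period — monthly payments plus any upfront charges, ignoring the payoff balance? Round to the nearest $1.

At 7.12% the monthly rate is 0.0059333, so the payment is 6,000 × 0.0059333 / (1 − 1.0059333^−72) = $102.64.
Total outlay = 18 × $102.64 = $1,847.52.

$1,848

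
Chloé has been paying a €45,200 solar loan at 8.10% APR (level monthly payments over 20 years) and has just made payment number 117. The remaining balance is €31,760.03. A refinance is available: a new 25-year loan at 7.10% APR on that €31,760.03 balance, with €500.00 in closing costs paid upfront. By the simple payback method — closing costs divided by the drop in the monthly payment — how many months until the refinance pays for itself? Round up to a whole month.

Current payment = 45,200 × 8.1%/12 / (1 − (1+0.0067500)^−240) = €380.89.
Refinanced payment = 31,760.03 × 0.0059167 / (1 − (1+0.0059167)^−300) = €226.50.
Monthly savings = €380.89 − €226.50 = €154.39.
Break-even = €500.00 / €154.39 = 3.24 → 4 months.

4 months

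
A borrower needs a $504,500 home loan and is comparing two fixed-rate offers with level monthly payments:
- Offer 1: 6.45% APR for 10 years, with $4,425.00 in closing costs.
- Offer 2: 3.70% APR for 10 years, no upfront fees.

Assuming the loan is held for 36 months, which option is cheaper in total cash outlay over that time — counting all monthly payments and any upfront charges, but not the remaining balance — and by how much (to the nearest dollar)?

Offer 1: at 6.45% the monthly rate is 0.0053750, so the payment is 504,500 × 0.0053750 / (1 − 1.0053750^−120) = $5,715.67.
Offer 2: at 3.70% the monthly rate is 0.0030833, so the payment is 504,500 × 0.0030833 / (1 − 1.0030833^−120) = $5,036.20.
Over 36 months: Offer 1 costs 36 × $5,715.67 + $4,425.00 = $210,189.12; Offer 2 costs 36 × $5,036.20 = $181,303.20.
Offer 2 is cheaper by $210,189.12 − $181,303.20 = $28,885.92.

Offer 2 by $28,886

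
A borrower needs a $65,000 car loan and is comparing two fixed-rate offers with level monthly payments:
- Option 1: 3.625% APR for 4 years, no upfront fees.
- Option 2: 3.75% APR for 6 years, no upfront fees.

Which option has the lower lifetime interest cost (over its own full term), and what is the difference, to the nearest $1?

Option 1 by $2,763

Option 1: monthly rate = 3.625%/12 = 0.0030208; payment = 65,000 × 0.0030208 / (1 − (1+0.0030208)^−48) = $1,456.76.
Total interest on Option 1 = 48 × $1,456.76 − $65,000 = $4,924.48.
Option 2: at 3.75% the monthly rate is 0.0031250, so the payment is 65,000 × 0.0031250 / (1 − 1.0031250^−72) = $1,009.55.
Total interest on Option 2 = 72 × $1,009.55 − $65,000 = $7,687.60.
Option 1 is lower by $2,763.12.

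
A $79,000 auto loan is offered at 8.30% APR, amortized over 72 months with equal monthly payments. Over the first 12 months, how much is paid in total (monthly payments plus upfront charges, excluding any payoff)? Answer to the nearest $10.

Monthly rate = 8.3%/12 = 0.0069167; payment = 79,000 × 0.0069167 / (1 − (1+0.0069167)^−72) = $1,396.73.
Total outlay = 12 × $1,396.73 = $16,760.76.

$16,760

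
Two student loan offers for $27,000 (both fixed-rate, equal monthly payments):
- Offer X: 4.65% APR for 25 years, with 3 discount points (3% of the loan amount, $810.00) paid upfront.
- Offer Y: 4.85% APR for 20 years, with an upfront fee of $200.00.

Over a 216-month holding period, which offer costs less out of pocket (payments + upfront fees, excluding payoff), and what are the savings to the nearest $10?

Offer X by $4,480

Offer X: monthly rate = 4.65%/12 = 0.0038750; payment = 27,000 × 0.0038750 / (1 − (1+0.0038750)^−300) = $152.38.
Offer Y: monthly rate = 4.85%/12 = 0.0040417; payment = 27,000 × 0.0040417 / (1 − (1+0.0040417)^−240) = $175.96.
Over 216 months: Offer X costs 216 × $152.38 + $810.00 = $33,724.08; Offer Y costs 216 × $175.96 + $200.00 = $38,207.36.
Offer X is cheaper by $38,207.36 − $33,724.08 = $4,483.28.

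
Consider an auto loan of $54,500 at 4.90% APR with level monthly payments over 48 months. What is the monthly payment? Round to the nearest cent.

At 4.90% the monthly rate is 0.0040833, so the payment is 54,500 × 0.0040833 / (1 − 1.0040833^−48) = $1,252.63.

$1,252.63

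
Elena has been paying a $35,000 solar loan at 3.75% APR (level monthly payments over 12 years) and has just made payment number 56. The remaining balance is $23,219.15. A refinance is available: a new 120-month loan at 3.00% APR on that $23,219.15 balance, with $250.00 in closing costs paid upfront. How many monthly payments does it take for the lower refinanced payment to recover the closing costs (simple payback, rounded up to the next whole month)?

4 months

Current payment = 35,000 × 3.75%/12 / (1 − (1+0.0031250)^−144) = $302.20.
Refinanced payment = 23,219.15 × 0.0025000 / (1 − (1+0.0025000)^−120) = $224.21.
Monthly savings = $302.20 − $224.21 = $77.99.
Break-even = $250.00 / $77.99 = 3.21 → 4 months.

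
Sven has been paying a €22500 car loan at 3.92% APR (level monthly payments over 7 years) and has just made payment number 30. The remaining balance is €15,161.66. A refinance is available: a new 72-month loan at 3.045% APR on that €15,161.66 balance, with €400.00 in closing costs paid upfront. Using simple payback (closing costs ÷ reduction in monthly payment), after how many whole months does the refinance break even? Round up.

6 months

Current payment = 22,500 × 3.92%/12 / (1 − (1+0.0032667)^−84) = €306.72.
Refinanced payment = 15,161.66 × 0.0025375 / (1 − (1+0.0025375)^−72) = €230.67.
Monthly savings = €306.72 − €230.67 = €76.05.
Break-even = €400.00 / €76.05 = 5.26 → 6 months.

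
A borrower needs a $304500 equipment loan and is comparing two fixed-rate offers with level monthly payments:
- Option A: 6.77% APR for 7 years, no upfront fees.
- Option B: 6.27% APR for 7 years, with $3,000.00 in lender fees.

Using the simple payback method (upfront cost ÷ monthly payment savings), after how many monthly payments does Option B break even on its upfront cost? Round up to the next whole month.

Option A: at 6.77% the monthly rate is 0.0056417, so the payment is 304,500 × 0.0056417 / (1 − 1.0056417^−84) = $4,561.56.
Option B: at 6.27% the monthly rate is 0.0052250, so the payment is 304,500 × 0.0052250 / (1 − 1.0052250^−84) = $4,487.82.
Monthly savings = $4,561.56 − $4,487.82 = $73.74.
Break-even = $3,000.00 / $73.74 = 40.68 → 41 months.

41 months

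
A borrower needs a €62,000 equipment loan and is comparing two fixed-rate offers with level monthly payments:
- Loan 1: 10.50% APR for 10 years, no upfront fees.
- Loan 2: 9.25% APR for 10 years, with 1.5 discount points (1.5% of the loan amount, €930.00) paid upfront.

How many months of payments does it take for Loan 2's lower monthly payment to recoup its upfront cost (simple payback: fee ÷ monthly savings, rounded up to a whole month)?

22 months

Loan 1: at 10.50% the monthly rate is 0.0087500, so the payment is 62,000 × 0.0087500 / (1 − 1.0087500^−120) = €836.60.
Loan 2: monthly rate = 9.25%/12 = 0.0077083; payment = 62,000 × 0.0077083 / (1 − (1+0.0077083)^−120) = €793.80.
Monthly savings = €836.60 − €793.80 = €42.80.
Break-even = €930.00 / €42.80 = 21.73 → 22 months.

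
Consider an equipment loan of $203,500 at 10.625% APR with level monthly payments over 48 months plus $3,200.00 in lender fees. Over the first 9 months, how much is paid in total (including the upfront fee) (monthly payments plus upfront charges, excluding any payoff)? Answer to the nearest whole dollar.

$50,203

At 10.625% the monthly rate is 0.0088542, so the payment is 203,500 × 0.0088542 / (1 − 1.0088542^−48) = $5,222.58.
Total outlay = 9 × $5,222.58 + $3,200.00 = $50,203.22.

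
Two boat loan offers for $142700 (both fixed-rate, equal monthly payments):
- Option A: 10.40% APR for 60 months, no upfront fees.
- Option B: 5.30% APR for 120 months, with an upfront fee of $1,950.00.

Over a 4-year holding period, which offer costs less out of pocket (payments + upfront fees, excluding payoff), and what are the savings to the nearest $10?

Option A: monthly rate = 10.4%/12 = 0.0086667; payment = 142,700 × 0.0086667 / (1 − (1+0.0086667)^−60) = $3,060.12.
Option B: at 5.30% the monthly rate is 0.0044167, so the payment is 142,700 × 0.0044167 / (1 − 1.0044167^−120) = $1,534.57.
Over 48 months: Option A costs 48 × $3,060.12 = $146,885.76; Option B costs 48 × $1,534.57 + $1,950.00 = $75,609.36.
Option B is cheaper by $146,885.76 − $75,609.36 = $71,276.40.

Option B by $71,280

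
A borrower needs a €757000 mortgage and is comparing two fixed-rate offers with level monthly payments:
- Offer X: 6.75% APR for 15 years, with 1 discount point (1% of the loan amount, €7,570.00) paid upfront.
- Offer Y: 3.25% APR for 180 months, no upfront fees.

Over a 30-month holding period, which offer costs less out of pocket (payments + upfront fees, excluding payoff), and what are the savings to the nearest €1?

Offer Y by €48,957

Offer X: at 6.75% the monthly rate is 0.0056250, so the payment is 757,000 × 0.0056250 / (1 − 1.0056250^−180) = €6,698.76.
Offer Y: monthly rate = 3.25%/12 = 0.0027083; payment = 757,000 × 0.0027083 / (1 − (1+0.0027083)^−180) = €5,319.20.
Over 30 months: Offer X costs 30 × €6,698.76 + €7,570.00 = €208,532.80; Offer Y costs 30 × €5,319.20 = €159,576.00.
Offer Y is cheaper by €208,532.80 − €159,576.00 = €48,956.80.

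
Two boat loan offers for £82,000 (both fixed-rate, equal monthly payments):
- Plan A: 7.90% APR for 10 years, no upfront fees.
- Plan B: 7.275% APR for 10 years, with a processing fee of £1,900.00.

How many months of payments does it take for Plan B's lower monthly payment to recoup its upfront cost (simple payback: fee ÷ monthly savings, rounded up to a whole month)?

71 months

Plan A: monthly rate = 7.9%/12 = 0.0065833; payment = 82,000 × 0.0065833 / (1 − (1+0.0065833)^−120) = £990.56.
Plan B: at 7.275% the monthly rate is 0.0060625, so the payment is 82,000 × 0.0060625 / (1 − 1.0060625^−120) = £963.75.
Monthly savings = £990.56 − £963.75 = £26.81.
Break-even = £1,900.00 / £26.81 = 70.87 → 71 months.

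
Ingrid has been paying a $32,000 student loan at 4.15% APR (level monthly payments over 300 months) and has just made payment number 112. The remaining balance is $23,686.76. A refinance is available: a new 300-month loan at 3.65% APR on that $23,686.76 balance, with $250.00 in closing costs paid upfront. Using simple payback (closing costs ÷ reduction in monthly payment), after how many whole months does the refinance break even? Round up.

Current payment = 32,000 × 4.15%/12 / (1 − (1+0.0034583)^−300) = $171.57.
Refinanced payment = 23,686.76 × 0.0030417 / (1 − (1+0.0030417)^−300) = $120.50.
Monthly savings = $171.57 − $120.50 = $51.07.
Break-even = $250.00 / $51.07 = 4.90 → 5 months.

5 months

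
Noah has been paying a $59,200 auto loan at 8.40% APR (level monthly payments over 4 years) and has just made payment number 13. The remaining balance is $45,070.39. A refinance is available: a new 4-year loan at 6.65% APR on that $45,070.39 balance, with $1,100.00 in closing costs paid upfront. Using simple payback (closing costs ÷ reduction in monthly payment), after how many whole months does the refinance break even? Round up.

Current payment = 59,200 × 8.4%/12 / (1 − (1+0.0070000)^−48) = $1,456.39.
Refinanced payment = 45,070.39 × 0.0055417 / (1 − (1+0.0055417)^−48) = $1,071.96.
Monthly savings = $1,456.39 − $1,071.96 = $384.43.
Break-even = $1,100.00 / $384.43 = 2.86 → 3 months.

3 months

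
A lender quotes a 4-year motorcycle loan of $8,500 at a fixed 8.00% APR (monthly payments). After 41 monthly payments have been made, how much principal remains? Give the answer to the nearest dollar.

$1,415

With monthly rate i = 8%/12 = 0.0066667, the balance after k of n payments is P · [(1+i)^n − (1+i)^k] / [(1+i)^n − 1].
(1+0.0066667)^48 = 1.37566610 and (1+0.0066667)^41 = 1.31314661, so the balance is 8,500 × (1.37566610 − 1.31314661) / (1.37566610 − 1) = $1,414.60.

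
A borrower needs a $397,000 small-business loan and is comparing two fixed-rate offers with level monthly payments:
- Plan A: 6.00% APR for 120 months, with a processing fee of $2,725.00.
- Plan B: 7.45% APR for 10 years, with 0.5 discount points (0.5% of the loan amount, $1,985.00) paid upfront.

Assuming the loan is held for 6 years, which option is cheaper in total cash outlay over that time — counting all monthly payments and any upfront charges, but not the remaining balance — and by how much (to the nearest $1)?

Plan A: monthly rate = 6%/12 = 0.0050000; payment = 397,000 × 0.0050000 / (1 − (1+0.0050000)^−120) = $4,407.51.
Plan B: at 7.45% the monthly rate is 0.0062083, so the payment is 397,000 × 0.0062083 / (1 − 1.0062083^−120) = $4,702.11.
Over 72 months: Plan A costs 72 × $4,407.51 + $2,725.00 = $320,065.72; Plan B costs 72 × $4,702.11 + $1,985.00 = $340,536.92.
Plan A is cheaper by $340,536.92 − $320,065.72 = $20,471.20.

Plan A by $20,471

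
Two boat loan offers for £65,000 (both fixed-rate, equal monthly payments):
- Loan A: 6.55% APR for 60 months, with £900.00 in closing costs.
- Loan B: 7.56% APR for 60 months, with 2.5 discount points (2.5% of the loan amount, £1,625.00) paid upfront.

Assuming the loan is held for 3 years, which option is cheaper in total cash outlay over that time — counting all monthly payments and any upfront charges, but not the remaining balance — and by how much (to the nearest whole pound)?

Loan A by £1,841

Loan A: monthly rate = 6.55%/12 = 0.0054583; payment = 65,000 × 0.0054583 / (1 − (1+0.0054583)^−60) = £1,273.32.
Loan B: monthly rate = 7.56%/12 = 0.0063000; payment = 65,000 × 0.0063000 / (1 − (1+0.0063000)^−60) = £1,304.32.
Over 36 months: Loan A costs 36 × £1,273.32 + £900.00 = £46,739.52; Loan B costs 36 × £1,304.32 + £1,625.00 = £48,580.52.
Loan A is cheaper by £48,580.52 − £46,739.52 = £1,841.00.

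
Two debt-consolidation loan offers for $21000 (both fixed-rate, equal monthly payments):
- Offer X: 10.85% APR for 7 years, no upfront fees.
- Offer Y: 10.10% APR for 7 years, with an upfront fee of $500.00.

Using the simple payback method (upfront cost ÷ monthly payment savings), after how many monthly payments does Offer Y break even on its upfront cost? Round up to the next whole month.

Offer X: monthly rate = 10.85%/12 = 0.0090417; payment = 21,000 × 0.0090417 / (1 − (1+0.0090417)^−84) = $357.92.
Offer Y: at 10.10% the monthly rate is 0.0084167, so the payment is 21,000 × 0.0084167 / (1 − 1.0084167^−84) = $349.71.
Monthly savings = $357.92 − $349.71 = $8.21.
Break-even = $500.00 / $8.21 = 60.90 → 61 months.

61 months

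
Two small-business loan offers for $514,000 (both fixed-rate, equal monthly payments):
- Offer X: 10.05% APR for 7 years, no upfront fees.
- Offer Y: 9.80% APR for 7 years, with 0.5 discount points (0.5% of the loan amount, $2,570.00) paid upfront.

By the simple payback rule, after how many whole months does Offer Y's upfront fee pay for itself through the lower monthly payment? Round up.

39 months

Offer X: monthly rate = 10.05%/12 = 0.0083750; payment = 514,000 × 0.0083750 / (1 − (1+0.0083750)^−84) = $8,546.29.
Offer Y: at 9.80% the monthly rate is 0.0081667, so the payment is 514,000 × 0.0081667 / (1 − 1.0081667^−84) = $8,479.99.
Monthly savings = $8,546.29 − $8,479.99 = $66.30.
Break-even = $2,570.00 / $66.30 = 38.76 → 39 months.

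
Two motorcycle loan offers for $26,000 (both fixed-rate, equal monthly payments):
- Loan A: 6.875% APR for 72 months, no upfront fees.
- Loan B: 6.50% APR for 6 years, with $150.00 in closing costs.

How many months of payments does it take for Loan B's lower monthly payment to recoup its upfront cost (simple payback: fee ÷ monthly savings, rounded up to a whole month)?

33 months

Loan A: monthly rate = 6.875%/12 = 0.0057292; payment = 26,000 × 0.0057292 / (1 − (1+0.0057292)^−72) = $441.72.
Loan B: at 6.50% the monthly rate is 0.0054167, so the payment is 26,000 × 0.0054167 / (1 − 1.0054167^−72) = $437.06.
Monthly savings = $441.72 − $437.06 = $4.66.
Break-even = $150.00 / $4.66 = 32.19 → 33 months.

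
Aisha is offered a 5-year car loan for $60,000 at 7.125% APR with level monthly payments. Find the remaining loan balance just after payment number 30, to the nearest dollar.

With monthly rate i = 7.125%/12 = 0.0059375, the balance after k of n payments is P · [(1+i)^n − (1+i)^k] / [(1+i)^n − 1].
(1+0.0059375)^60 = 1.42646100 and (1+0.0059375)^30 = 1.19434543, so the balance is 60,000 × (1.42646100 − 1.19434543) / (1.42646100 − 1) = $32,656.99.

$32,657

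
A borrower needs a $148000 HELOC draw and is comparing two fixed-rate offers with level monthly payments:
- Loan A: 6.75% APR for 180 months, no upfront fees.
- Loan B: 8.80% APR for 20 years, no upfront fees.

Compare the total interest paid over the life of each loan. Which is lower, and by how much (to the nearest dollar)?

Loan A: at 6.75% the monthly rate is 0.0056250, so the payment is 148,000 × 0.0056250 / (1 − 1.0056250^−180) = $1,309.67.
Total interest on Loan A = 180 × $1,309.67 − $148,000 = $87,740.60.
Loan B: at 8.80% the monthly rate is 0.0073333, so the payment is 148,000 × 0.0073333 / (1 − 1.0073333^−240) = $1,312.62.
Total interest on Loan B = 240 × $1,312.62 − $148,000 = $167,028.80.
Loan A is lower by $79,288.20.

Loan A by $79,288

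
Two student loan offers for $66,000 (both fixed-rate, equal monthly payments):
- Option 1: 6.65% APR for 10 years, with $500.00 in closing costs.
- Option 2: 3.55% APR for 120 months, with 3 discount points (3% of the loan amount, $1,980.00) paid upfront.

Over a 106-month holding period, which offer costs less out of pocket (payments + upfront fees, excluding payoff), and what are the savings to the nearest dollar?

Option 1: monthly rate = 6.65%/12 = 0.0055417; payment = 66,000 × 0.0055417 / (1 − (1+0.0055417)^−120) = $754.46.
Option 2: at 3.55% the monthly rate is 0.0029583, so the payment is 66,000 × 0.0029583 / (1 − 1.0029583^−120) = $654.19.
Over 106 months: Option 1 costs 106 × $754.46 + $500.00 = $80,472.76; Option 2 costs 106 × $654.19 + $1,980.00 = $71,324.14.
Option 2 is cheaper by $80,472.76 − $71,324.14 = $9,148.62.

Option 2 by $9,149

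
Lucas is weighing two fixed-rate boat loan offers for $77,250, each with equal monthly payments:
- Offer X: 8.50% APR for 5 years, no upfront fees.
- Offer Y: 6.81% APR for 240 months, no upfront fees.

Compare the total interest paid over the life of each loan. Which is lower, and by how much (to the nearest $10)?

Offer X: at 8.50% the monthly rate is 0.0070833, so the payment is 77,250 × 0.0070833 / (1 − 1.0070833^−60) = $1,584.90.
Total interest on Offer X = 60 × $1,584.90 − $77,250 = $17,844.00.
Offer Y: at 6.81% the monthly rate is 0.0056750, so the payment is 77,250 × 0.0056750 / (1 − 1.0056750^−240) = $590.14.
Total interest on Offer Y = 240 × $590.14 − $77,250 = $64,383.60.
Offer X is lower by $46,539.60.

Offer X by $46,540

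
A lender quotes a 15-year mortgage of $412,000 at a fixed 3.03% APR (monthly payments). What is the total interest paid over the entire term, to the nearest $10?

$101,210

At 3.03% the monthly rate is 0.0025250, so the payment is 412,000 × 0.0025250 / (1 − 1.0025250^−180) = $2,851.14.
Total paid = 180 × $2,851.14 = $513,205.20; interest = $513,205.20 − $412,000 = $101,205.20.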